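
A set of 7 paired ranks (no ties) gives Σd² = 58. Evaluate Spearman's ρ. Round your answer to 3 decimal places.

-0.036

ρ = 1 − 6Σd² / [n(n²−1)] = 1 − 6×58 / (7×48)
  = 1 − 348/336 = 1 − 1.0357 ≈ -0.036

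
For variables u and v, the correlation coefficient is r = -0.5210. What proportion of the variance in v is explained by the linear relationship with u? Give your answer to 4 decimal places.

0.2714

r² = (-0.5210)² = 0.2714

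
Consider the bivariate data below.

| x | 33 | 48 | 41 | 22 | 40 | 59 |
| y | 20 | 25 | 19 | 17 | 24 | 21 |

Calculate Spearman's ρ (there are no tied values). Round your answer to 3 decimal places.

Rank x: 2, 5, 4, 1, 3, 6
Rank y: 3, 6, 2, 1, 5, 4
d = rank(x) − rank(y): -1, -1, 2, 0, -2, 2; Σd² = 14
ρ = 1 − 6Σd² / [n(n²−1)] = 1 − 6×14 / (6×35) = 1 − 84/210 ≈ 0.600

0.600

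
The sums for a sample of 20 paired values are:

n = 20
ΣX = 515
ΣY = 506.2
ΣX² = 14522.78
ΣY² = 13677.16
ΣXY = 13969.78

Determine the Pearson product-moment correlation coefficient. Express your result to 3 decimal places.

0.895

r = (nΣXY − ΣXΣY) / √[(nΣX² − (ΣX)²)(nΣY² − (ΣY)²)]
Numerator: 20×13969.78 − 515×506.2 = 18702.6
Denominator: √[(290455.6 − 265225)(273543.2 − 256238.44)] = √[25230.6 × 17304.76] = 20895.2023
r = 18702.6 / 20895.2023 ≈ 0.895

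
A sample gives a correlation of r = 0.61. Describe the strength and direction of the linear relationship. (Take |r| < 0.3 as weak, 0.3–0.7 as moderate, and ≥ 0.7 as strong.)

r = 0.61 > 0 so the relationship is positive.
|r| = 0.61, which falls in the moderate range.

moderate positive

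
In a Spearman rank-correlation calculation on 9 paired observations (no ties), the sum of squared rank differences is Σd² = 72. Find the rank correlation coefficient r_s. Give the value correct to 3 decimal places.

0.400

ρ = 1 − 6Σd² / [n(n²−1)] = 1 − 6×72 / (9×80)
  = 1 − 432/720 = 1 − 0.6000 ≈ 0.400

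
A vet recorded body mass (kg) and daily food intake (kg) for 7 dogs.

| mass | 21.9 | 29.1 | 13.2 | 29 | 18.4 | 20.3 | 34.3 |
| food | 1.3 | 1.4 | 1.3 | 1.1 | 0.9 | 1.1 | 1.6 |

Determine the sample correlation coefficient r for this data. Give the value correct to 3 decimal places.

n = 7, Σx = 166.2, Σy = 8.7, Σx² = 4268.8, Σy² = 11.13, Σxy = 212.04
nΣxy − ΣxΣy = 1484.28 − 1445.94 = 38.34
nΣx² − (Σx)² = 29881.6 − 27622.44 = 2259.16; nΣy² − (Σy)² = 77.91 − 75.69 = 2.22
r = 38.34 / √(2259.16 × 2.22) = 38.34 / 70.8190 ≈ 0.541

0.541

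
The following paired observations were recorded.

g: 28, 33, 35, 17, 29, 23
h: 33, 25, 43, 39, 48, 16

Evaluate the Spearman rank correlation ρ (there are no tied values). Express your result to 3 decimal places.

Rank g: 3, 5, 6, 1, 4, 2
Rank h: 3, 2, 5, 4, 6, 1
d = rank(g) − rank(h): 0, 3, 1, -3, -2, 1; Σd² = 24
ρ = 1 − 6Σd² / [n(n²−1)] = 1 − 6×24 / (6×35) = 1 − 144/210 ≈ 0.314

0.314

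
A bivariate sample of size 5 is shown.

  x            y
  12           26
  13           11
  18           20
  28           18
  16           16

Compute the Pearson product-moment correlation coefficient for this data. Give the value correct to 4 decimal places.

n = 5, Σx = 87, Σy = 91, Σx² = 1677, Σy² = 1777, Σxy = 1575
nΣxy − ΣxΣy = 7875 − 7917 = -42
nΣx² − (Σx)² = 8385 − 7569 = 816; nΣy² − (Σy)² = 8885 − 8281 = 604
r = -42 / √(816 × 604) = -42 / 702.0427 ≈ -0.0598

-0.0598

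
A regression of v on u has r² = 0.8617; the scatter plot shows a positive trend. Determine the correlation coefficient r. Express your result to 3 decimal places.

0.928

|r| = √0.8617 = 0.928
The association is positive, so r = 0.928.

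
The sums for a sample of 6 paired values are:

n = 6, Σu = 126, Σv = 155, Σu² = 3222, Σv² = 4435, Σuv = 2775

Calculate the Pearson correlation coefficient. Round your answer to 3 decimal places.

-0.964

r = (nΣuv − ΣuΣv) / √[(nΣu² − (Σu)²)(nΣv² − (Σv)²)]
Numerator: 6×2775 − 126×155 = -2880
Denominator: √[(19332 − 15876)(26610 − 24025)] = √[3456 × 2585] = 2988.9396
r = -2880 / 2988.9396 ≈ -0.964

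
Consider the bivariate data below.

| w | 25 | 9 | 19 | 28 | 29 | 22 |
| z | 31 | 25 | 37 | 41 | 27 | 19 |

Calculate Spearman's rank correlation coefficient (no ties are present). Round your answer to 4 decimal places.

Rank w: 4, 1, 2, 5, 6, 3
Rank z: 4, 2, 5, 6, 3, 1
d = rank(w) − rank(z): 0, -1, -3, -1, 3, 2; Σd² = 24
ρ = 1 − 6Σd² / [n(n²−1)] = 1 − 6×24 / (6×35) = 1 − 144/210 ≈ 0.3143

0.3143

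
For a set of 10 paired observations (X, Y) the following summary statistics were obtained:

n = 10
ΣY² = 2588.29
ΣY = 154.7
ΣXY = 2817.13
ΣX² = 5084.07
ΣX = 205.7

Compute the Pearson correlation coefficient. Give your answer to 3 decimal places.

r = (nΣXY − ΣXΣY) / √[(nΣX² − (ΣX)²)(nΣY² − (ΣY)²)]
Numerator: 10×2817.13 − 205.7×154.7 = -3650.49
Denominator: √[(50840.7 − 42312.49)(25882.9 − 23932.09)] = √[8528.21 × 1950.81] = 4078.8377
r = -3650.49 / 4078.8377 ≈ -0.895

-0.895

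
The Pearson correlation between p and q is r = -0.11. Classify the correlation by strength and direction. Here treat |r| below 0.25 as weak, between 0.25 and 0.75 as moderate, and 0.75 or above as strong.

r = -0.11 < 0 so the relationship is negative.
|r| = 0.11, which falls in the weak range.

weak negative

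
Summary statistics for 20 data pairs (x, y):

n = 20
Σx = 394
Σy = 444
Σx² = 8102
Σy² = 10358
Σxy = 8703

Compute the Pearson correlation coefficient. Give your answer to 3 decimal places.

r = (nΣxy − ΣxΣy) / √[(nΣx² − (Σx)²)(nΣy² − (Σy)²)]
Numerator: 20×8703 − 394×444 = -876
Denominator: √[(162040 − 155236)(207160 − 197136)] = √[6804 × 10024] = 8258.5287
r = -876 / 8258.5287 ≈ -0.106

-0.106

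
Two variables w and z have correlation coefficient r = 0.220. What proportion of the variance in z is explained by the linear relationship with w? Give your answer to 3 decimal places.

0.048

r² = (0.220)² = 0.048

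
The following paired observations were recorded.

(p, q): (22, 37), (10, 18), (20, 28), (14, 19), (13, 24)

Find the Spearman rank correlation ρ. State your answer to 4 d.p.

0.9000

Rank p: 5, 1, 4, 3, 2
Rank q: 5, 1, 4, 2, 3
d = rank(p) − rank(q): 0, 0, 0, 1, -1; Σd² = 2
ρ = 1 − 6Σd² / [n(n²−1)] = 1 − 6×2 / (5×24) = 1 − 12/120 ≈ 0.9000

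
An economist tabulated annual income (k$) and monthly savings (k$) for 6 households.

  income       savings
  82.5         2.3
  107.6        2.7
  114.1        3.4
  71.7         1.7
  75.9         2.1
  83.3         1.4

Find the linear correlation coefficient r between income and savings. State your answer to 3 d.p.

0.851

n = 6, Σx = 535.1, Σy = 13.6, Σx² = 49243.41, Σy² = 33.4, Σxy = 1266.11
nΣxy − ΣxΣy = 7596.66 − 7277.36 = 319.3
nΣx² − (Σx)² = 295460.46 − 286332.01 = 9128.45; nΣy² − (Σy)² = 200.4 − 184.96 = 15.44
r = 319.3 / √(9128.45 × 15.44) = 319.3 / 375.4241 ≈ 0.851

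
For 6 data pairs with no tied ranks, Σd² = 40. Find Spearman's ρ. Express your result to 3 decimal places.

-0.143

ρ = 1 − 6Σd² / [n(n²−1)] = 1 − 6×40 / (6×35)
  = 1 − 240/210 = 1 − 1.1429 ≈ -0.143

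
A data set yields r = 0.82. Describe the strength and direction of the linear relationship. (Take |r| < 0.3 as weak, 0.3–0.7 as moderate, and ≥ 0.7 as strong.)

r = 0.82 > 0 so the relationship is positive.
|r| = 0.82, which falls in the strong range.

strong positive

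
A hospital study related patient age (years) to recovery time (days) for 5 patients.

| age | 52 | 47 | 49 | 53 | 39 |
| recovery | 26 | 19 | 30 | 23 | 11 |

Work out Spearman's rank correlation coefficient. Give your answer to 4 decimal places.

Rank age: 4, 2, 3, 5, 1
Rank recovery: 4, 2, 5, 3, 1
d = rank(age) − rank(recovery): 0, 0, -2, 2, 0; Σd² = 8
ρ = 1 − 6Σd² / [n(n²−1)] = 1 − 6×8 / (5×24) = 1 − 48/120 ≈ 0.6000

0.6000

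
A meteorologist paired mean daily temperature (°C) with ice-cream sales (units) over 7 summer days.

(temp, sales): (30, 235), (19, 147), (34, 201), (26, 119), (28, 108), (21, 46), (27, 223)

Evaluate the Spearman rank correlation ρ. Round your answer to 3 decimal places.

Rank temp: 6, 1, 7, 3, 5, 2, 4
Rank sales: 7, 4, 5, 3, 2, 1, 6
d = rank(temp) − rank(sales): -1, -3, 2, 0, 3, 1, -2; Σd² = 28
ρ = 1 − 6Σd² / [n(n²−1)] = 1 − 6×28 / (7×48) = 1 − 168/336 ≈ 0.500

0.500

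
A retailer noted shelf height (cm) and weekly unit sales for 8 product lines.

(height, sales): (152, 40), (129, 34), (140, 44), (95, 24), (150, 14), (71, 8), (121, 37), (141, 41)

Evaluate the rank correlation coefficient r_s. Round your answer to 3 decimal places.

0.476

Rank height: 8, 4, 5, 2, 7, 1, 3, 6
Rank sales: 6, 4, 8, 3, 2, 1, 5, 7
d = rank(height) − rank(sales): 2, 0, -3, -1, 5, 0, -2, -1; Σd² = 44
ρ = 1 − 6Σd² / [n(n²−1)] = 1 − 6×44 / (8×63) = 1 − 264/504 ≈ 0.476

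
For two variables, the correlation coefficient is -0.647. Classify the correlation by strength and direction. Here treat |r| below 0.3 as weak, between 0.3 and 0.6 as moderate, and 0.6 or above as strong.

strong negative

r = -0.647 < 0 so the relationship is negative.
|r| = 0.647, which falls in the strong range.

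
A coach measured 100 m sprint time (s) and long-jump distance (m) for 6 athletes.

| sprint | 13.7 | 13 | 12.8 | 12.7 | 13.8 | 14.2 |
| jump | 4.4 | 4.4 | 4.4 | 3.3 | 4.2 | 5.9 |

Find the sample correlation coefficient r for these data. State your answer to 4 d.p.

n = 6, Σx = 80.2, Σy = 26.6, Σx² = 1073.9, Σy² = 121.42, Σxy = 357.45
nΣxy − ΣxΣy = 2144.7 − 2133.32 = 11.38
nΣx² − (Σx)² = 6443.4 − 6432.04 = 11.36; nΣy² − (Σy)² = 728.52 − 707.56 = 20.96
r = 11.38 / √(11.36 × 20.96) = 11.38 / 15.4307 ≈ 0.7375

0.7375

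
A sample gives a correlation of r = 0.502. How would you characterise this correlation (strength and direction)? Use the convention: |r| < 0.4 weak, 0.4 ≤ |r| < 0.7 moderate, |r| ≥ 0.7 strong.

moderate positive

r = 0.502 > 0 so the relationship is positive.
|r| = 0.502, which falls in the moderate range.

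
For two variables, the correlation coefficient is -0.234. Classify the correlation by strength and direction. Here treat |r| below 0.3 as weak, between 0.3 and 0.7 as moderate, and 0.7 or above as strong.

weak negative

r = -0.234 < 0 so the relationship is negative.
|r| = 0.234, which falls in the weak range.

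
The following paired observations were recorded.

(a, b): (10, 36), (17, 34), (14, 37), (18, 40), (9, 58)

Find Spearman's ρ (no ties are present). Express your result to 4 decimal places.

Rank a: 2, 4, 3, 5, 1
Rank b: 2, 1, 3, 4, 5
d = rank(a) − rank(b): 0, 3, 0, 1, -4; Σd² = 26
ρ = 1 − 6Σd² / [n(n²−1)] = 1 − 6×26 / (5×24) = 1 − 156/120 ≈ -0.3000

-0.3000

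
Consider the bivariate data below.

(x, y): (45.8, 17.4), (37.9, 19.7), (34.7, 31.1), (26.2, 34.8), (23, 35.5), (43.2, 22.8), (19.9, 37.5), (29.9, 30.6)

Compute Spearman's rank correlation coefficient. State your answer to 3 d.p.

Rank x: 8, 6, 5, 3, 2, 7, 1, 4
Rank y: 1, 2, 5, 6, 7, 3, 8, 4
d = rank(x) − rank(y): 7, 4, 0, -3, -5, 4, -7, 0; Σd² = 164
ρ = 1 − 6Σd² / [n(n²−1)] = 1 − 6×164 / (8×63) = 1 − 984/504 ≈ -0.952

-0.952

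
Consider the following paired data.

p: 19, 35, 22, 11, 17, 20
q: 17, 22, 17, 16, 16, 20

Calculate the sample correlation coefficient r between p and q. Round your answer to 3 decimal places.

0.851

n = 6, Σp = 124, Σq = 108, Σp² = 2880, Σq² = 1974, Σpq = 2315
nΣpq − ΣpΣq = 13890 − 13392 = 498
nΣp² − (Σp)² = 17280 − 15376 = 1904; nΣq² − (Σq)² = 11844 − 11664 = 180
r = 498 / √(1904 × 180) = 498 / 585.4229 ≈ 0.851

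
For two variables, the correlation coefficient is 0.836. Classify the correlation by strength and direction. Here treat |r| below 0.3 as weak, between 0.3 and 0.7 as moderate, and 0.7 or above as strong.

strong positive

r = 0.836 > 0 so the relationship is positive.
|r| = 0.836, which falls in the strong range.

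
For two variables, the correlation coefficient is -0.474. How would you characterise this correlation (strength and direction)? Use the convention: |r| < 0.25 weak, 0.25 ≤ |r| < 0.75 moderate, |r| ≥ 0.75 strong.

r = -0.474 < 0 so the relationship is negative.
|r| = 0.474, which falls in the moderate range.

moderate negative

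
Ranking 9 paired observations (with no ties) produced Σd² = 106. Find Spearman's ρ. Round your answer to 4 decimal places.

0.1167

ρ = 1 − 6Σd² / [n(n²−1)] = 1 − 6×106 / (9×80)
  = 1 − 636/720 = 1 − 0.88333 ≈ 0.1167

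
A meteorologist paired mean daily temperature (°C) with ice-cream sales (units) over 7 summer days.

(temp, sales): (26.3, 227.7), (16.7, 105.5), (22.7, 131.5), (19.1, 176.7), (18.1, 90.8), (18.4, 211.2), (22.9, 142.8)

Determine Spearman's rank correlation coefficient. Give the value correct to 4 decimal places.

Rank temp: 7, 1, 5, 4, 2, 3, 6
Rank sales: 7, 2, 3, 5, 1, 6, 4
d = rank(temp) − rank(sales): 0, -1, 2, -1, 1, -3, 2; Σd² = 20
ρ = 1 − 6Σd² / [n(n²−1)] = 1 − 6×20 / (7×48) = 1 − 120/336 ≈ 0.6429

0.6429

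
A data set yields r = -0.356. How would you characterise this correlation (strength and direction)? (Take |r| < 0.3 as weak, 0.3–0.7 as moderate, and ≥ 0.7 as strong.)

moderate negative

r = -0.356 < 0 so the relationship is negative.
|r| = 0.356, which falls in the moderate range.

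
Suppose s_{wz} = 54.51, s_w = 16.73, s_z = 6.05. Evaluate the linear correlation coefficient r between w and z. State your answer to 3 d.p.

0.539

r = Cov(w,z) / (s_w · s_z) = 54.51 / (16.73 × 6.05)
  = 54.51 / 101.2165 ≈ 0.539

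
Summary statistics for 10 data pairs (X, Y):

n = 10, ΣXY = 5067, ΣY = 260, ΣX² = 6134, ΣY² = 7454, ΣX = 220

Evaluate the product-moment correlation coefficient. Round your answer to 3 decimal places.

r = (nΣXY − ΣXΣY) / √[(nΣX² − (ΣX)²)(nΣY² − (ΣY)²)]
Numerator: 10×5067 − 220×260 = -6530
Denominator: √[(61340 − 48400)(74540 − 67600)] = √[12940 × 6940] = 9476.4761
r = -6530 / 9476.4761 ≈ -0.689

-0.689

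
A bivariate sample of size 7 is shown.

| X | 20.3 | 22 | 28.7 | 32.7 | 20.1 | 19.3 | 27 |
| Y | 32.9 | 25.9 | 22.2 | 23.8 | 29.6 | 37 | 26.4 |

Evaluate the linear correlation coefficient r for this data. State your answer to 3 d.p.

n = 7, ΣX = 170.1, ΣY = 197.8, ΣX² = 4294.57, ΣY² = 5754.62, ΣXY = 4674.93
nΣXY − ΣXΣY = 32724.51 − 33645.78 = -921.27
nΣX² − (ΣX)² = 30061.99 − 28934.01 = 1127.98; nΣY² − (ΣY)² = 40282.34 − 39124.84 = 1157.5
r = -921.27 / √(1127.98 × 1157.5) = -921.27 / 1142.6447 ≈ -0.806

-0.806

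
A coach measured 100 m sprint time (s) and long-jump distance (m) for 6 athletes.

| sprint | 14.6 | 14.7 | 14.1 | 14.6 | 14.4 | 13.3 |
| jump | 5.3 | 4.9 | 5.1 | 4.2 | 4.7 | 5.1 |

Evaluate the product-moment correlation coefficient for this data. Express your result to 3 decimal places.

-0.340

n = 6, Σx = 85.7, Σy = 29.3, Σx² = 1225.47, Σy² = 143.85, Σxy = 418.15
nΣxy − ΣxΣy = 2508.9 − 2511.01 = -2.11
nΣx² − (Σx)² = 7352.82 − 7344.49 = 8.33; nΣy² − (Σy)² = 863.1 − 858.49 = 4.61
r = -2.11 / √(8.33 × 4.61) = -2.11 / 6.1969 ≈ -0.340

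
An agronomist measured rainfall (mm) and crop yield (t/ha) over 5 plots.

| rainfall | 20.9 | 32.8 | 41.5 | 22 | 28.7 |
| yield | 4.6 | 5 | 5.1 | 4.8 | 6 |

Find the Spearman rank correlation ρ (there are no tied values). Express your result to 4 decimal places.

0.7000

Rank rainfall: 1, 4, 5, 2, 3
Rank yield: 1, 3, 4, 2, 5
d = rank(rainfall) − rank(yield): 0, 1, 1, 0, -2; Σd² = 6
ρ = 1 − 6Σd² / [n(n²−1)] = 1 − 6×6 / (5×24) = 1 − 36/120 ≈ 0.7000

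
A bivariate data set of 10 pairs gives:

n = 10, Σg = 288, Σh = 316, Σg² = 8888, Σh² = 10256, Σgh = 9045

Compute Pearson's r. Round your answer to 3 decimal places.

r = (nΣgh − ΣgΣh) / √[(nΣg² − (Σg)²)(nΣh² − (Σh)²)]
Numerator: 10×9045 − 288×316 = -558
Denominator: √[(88880 − 82944)(102560 − 99856)] = √[5936 × 2704] = 4006.3629
r = -558 / 4006.3629 ≈ -0.139

-0.139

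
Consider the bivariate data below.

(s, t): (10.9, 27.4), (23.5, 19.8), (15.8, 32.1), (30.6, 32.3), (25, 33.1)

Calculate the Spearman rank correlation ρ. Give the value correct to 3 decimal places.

0.600

Rank s: 1, 3, 2, 5, 4
Rank t: 2, 1, 3, 4, 5
d = rank(s) − rank(t): -1, 2, -1, 1, -1; Σd² = 8
ρ = 1 − 6Σd² / [n(n²−1)] = 1 − 6×8 / (5×24) = 1 − 48/120 ≈ 0.600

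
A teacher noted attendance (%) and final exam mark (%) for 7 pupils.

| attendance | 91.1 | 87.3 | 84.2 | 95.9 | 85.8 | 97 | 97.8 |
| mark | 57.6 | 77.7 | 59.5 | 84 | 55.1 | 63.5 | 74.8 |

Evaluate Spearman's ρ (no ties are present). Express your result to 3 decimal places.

Rank attendance: 4, 3, 1, 5, 2, 6, 7
Rank mark: 2, 6, 3, 7, 1, 4, 5
d = rank(attendance) − rank(mark): 2, -3, -2, -2, 1, 2, 2; Σd² = 30
ρ = 1 − 6Σd² / [n(n²−1)] = 1 − 6×30 / (7×48) = 1 − 180/336 ≈ 0.464

0.464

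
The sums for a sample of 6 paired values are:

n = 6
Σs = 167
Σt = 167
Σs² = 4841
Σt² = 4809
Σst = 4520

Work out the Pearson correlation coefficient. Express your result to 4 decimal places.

r = (nΣst − ΣsΣt) / √[(nΣs² − (Σs)²)(nΣt² − (Σt)²)]
Numerator: 6×4520 − 167×167 = -769
Denominator: √[(29046 − 27889)(28854 − 27889)] = √[1157 × 965] = 1056.6480
r = -769 / 1056.6480 ≈ -0.7278

-0.7278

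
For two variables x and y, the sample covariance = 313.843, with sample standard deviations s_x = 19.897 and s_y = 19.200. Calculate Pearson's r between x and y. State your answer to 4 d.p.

r = Cov(x,y) / (s_x · s_y) = 313.843 / (19.897 × 19.200)
  = 313.843 / 382.0224 ≈ 0.8215

0.8215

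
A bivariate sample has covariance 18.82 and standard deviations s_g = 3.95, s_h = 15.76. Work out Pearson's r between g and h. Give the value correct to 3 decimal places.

0.302

r = Cov(g,h) / (s_g · s_h) = 18.82 / (3.95 × 15.76)
  = 18.82 / 62.2520 ≈ 0.302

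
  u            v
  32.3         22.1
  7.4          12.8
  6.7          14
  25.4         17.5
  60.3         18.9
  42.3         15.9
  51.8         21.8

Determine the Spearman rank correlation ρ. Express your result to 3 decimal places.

0.643

Rank u: 4, 2, 1, 3, 7, 5, 6
Rank v: 7, 1, 2, 4, 5, 3, 6
d = rank(u) − rank(v): -3, 1, -1, -1, 2, 2, 0; Σd² = 20
ρ = 1 − 6Σd² / [n(n²−1)] = 1 − 6×20 / (7×48) = 1 − 120/336 ≈ 0.643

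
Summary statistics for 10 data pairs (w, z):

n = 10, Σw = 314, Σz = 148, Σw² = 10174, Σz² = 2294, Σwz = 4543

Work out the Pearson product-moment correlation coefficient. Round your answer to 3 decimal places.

r = (nΣwz − ΣwΣz) / √[(nΣw² − (Σw)²)(nΣz² − (Σz)²)]
Numerator: 10×4543 − 314×148 = -1042
Denominator: √[(101740 − 98596)(22940 − 21904)] = √[3144 × 1036] = 1804.7670
r = -1042 / 1804.7670 ≈ -0.577

-0.577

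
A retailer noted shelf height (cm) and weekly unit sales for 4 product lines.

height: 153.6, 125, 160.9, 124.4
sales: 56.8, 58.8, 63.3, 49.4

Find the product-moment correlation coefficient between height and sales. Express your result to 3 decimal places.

0.666

n = 4, Σx = 563.9, Σy = 228.3, Σx² = 80582.13, Σy² = 13130.93, Σxy = 32404.81
nΣxy − ΣxΣy = 129619.24 − 128738.37 = 880.87
nΣx² − (Σx)² = 322328.52 − 317983.21 = 4345.31; nΣy² − (Σy)² = 52523.72 − 52120.89 = 402.83
r = 880.87 / √(4345.31 × 402.83) = 880.87 / 1323.0349 ≈ 0.666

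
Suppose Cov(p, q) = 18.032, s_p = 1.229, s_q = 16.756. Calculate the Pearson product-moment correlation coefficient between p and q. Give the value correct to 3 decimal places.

r = Cov(p,q) / (s_p · s_q) = 18.032 / (1.229 × 16.756)
  = 18.032 / 20.5931 ≈ 0.876

0.876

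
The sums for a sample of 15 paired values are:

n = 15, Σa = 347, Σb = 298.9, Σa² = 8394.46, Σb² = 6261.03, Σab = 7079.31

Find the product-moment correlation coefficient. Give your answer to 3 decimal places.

r = (nΣab − ΣaΣb) / √[(nΣa² − (Σa)²)(nΣb² − (Σb)²)]
Numerator: 15×7079.31 − 347×298.9 = 2471.35
Denominator: √[(125916.9 − 120409)(93915.45 − 89341.21)] = √[5507.9 × 4574.24] = 5019.4080
r = 2471.35 / 5019.4080 ≈ 0.492

0.492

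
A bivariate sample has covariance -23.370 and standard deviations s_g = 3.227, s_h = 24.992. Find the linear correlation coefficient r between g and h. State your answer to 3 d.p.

-0.290

r = Cov(g,h) / (s_g · s_h) = -23.370 / (3.227 × 24.992)
  = -23.370 / 80.6492 ≈ -0.290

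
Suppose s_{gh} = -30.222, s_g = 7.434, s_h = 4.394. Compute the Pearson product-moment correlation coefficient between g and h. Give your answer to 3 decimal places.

-0.925

r = Cov(g,h) / (s_g · s_h) = -30.222 / (7.434 × 4.394)
  = -30.222 / 32.6650 ≈ -0.925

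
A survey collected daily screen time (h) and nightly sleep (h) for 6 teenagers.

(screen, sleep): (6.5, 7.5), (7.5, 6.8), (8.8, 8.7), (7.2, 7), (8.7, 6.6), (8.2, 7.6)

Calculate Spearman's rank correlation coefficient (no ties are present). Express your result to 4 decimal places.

0.2000

Rank screen: 1, 3, 6, 2, 5, 4
Rank sleep: 4, 2, 6, 3, 1, 5
d = rank(screen) − rank(sleep): -3, 1, 0, -1, 4, -1; Σd² = 28
ρ = 1 − 6Σd² / [n(n²−1)] = 1 − 6×28 / (6×35) = 1 − 168/210 ≈ 0.2000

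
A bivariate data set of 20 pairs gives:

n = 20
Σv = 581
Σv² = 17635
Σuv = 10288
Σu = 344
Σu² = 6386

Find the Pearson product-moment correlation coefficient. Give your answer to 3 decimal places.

0.495

r = (nΣuv − ΣuΣv) / √[(nΣu² − (Σu)²)(nΣv² − (Σv)²)]
Numerator: 20×10288 − 344×581 = 5896
Denominator: √[(127720 − 118336)(352700 − 337561)] = √[9384 × 15139] = 11919.0761
r = 5896 / 11919.0761 ≈ 0.495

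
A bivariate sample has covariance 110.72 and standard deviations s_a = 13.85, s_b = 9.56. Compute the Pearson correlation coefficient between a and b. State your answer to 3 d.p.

r = Cov(a,b) / (s_a · s_b) = 110.72 / (13.85 × 9.56)
  = 110.72 / 132.4060 ≈ 0.836

0.836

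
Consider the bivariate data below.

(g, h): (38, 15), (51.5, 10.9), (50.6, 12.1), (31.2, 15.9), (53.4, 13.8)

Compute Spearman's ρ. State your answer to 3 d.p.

-0.700

Rank g: 2, 4, 3, 1, 5
Rank h: 4, 1, 2, 5, 3
d = rank(g) − rank(h): -2, 3, 1, -4, 2; Σd² = 34
ρ = 1 − 6Σd² / [n(n²−1)] = 1 − 6×34 / (5×24) = 1 − 204/120 ≈ -0.700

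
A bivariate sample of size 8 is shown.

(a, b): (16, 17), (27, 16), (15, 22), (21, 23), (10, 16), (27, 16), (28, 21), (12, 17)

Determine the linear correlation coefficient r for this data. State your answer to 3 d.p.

n = 8, Σa = 156, Σb = 148, Σa² = 3408, Σb² = 2800, Σab = 2901
nΣab − ΣaΣb = 23208 − 23088 = 120
nΣa² − (Σa)² = 27264 − 24336 = 2928; nΣb² − (Σb)² = 22400 − 21904 = 496
r = 120 / √(2928 × 496) = 120 / 1205.1091 ≈ 0.100

0.100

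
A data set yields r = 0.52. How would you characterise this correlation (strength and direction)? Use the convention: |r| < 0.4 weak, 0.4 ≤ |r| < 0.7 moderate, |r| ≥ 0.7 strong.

r = 0.52 > 0 so the relationship is positive.
|r| = 0.52, which falls in the moderate range.

moderate positive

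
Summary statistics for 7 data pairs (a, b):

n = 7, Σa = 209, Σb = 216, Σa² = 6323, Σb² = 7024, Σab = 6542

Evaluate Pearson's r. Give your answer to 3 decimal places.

r = (nΣab − ΣaΣb) / √[(nΣa² − (Σa)²)(nΣb² − (Σb)²)]
Numerator: 7×6542 − 209×216 = 650
Denominator: √[(44261 − 43681)(49168 − 46656)] = √[580 × 2512] = 1207.0460
r = 650 / 1207.0460 ≈ 0.539

0.539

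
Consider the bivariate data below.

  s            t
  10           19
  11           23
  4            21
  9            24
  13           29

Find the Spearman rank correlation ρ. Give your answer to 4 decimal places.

0.5000

Rank s: 3, 4, 1, 2, 5
Rank t: 1, 3, 2, 4, 5
d = rank(s) − rank(t): 2, 1, -1, -2, 0; Σd² = 10
ρ = 1 − 6Σd² / [n(n²−1)] = 1 − 6×10 / (5×24) = 1 − 60/120 ≈ 0.5000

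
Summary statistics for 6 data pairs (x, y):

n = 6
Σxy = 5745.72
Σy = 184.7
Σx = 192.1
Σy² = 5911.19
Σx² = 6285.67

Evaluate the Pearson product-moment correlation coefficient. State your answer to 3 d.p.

r = (nΣxy − ΣxΣy) / √[(nΣx² − (Σx)²)(nΣy² − (Σy)²)]
Numerator: 6×5745.72 − 192.1×184.7 = -1006.55
Denominator: √[(37714.02 − 36902.41)(35467.14 − 34114.09)] = √[811.61 × 1353.05] = 1047.9260
r = -1006.55 / 1047.9260 ≈ -0.961

-0.961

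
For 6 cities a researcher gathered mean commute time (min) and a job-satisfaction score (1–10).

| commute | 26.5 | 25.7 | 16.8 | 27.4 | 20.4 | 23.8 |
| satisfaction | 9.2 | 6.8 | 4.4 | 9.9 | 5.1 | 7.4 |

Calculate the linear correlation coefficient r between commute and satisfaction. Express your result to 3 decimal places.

n = 6, Σx = 140.6, Σy = 42.8, Σx² = 3378.34, Σy² = 329.02, Σxy = 1043.9
nΣxy − ΣxΣy = 6263.4 − 6017.68 = 245.72
nΣx² − (Σx)² = 20270.04 − 19768.36 = 501.68; nΣy² − (Σy)² = 1974.12 − 1831.84 = 142.28
r = 245.72 / √(501.68 × 142.28) = 245.72 / 267.1685 ≈ 0.920

0.920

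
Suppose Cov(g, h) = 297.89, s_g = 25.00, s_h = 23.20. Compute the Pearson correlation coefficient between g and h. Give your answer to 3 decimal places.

0.514

r = Cov(g,h) / (s_g · s_h) = 297.89 / (25.00 × 23.20)
  = 297.89 / 580.0000 ≈ 0.514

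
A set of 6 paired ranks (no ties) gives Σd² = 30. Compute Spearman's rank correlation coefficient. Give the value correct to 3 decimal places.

ρ = 1 − 6Σd² / [n(n²−1)] = 1 − 6×30 / (6×35)
  = 1 − 180/210 = 1 − 0.8571 ≈ 0.143

0.143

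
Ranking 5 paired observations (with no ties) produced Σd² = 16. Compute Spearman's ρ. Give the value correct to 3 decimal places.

ρ = 1 − 6Σd² / [n(n²−1)] = 1 − 6×16 / (5×24)
  = 1 − 96/120 = 1 − 0.8000 ≈ 0.200

0.200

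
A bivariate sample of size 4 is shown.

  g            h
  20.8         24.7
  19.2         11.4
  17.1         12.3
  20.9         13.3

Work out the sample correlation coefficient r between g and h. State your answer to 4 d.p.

0.5347

n = 4, Σg = 78, Σh = 61.7, Σg² = 1530.5, Σh² = 1068.23, Σgh = 1220.94
nΣgh − ΣgΣh = 4883.76 − 4812.6 = 71.16
nΣg² − (Σg)² = 6122 − 6084 = 38; nΣh² − (Σh)² = 4272.92 − 3806.89 = 466.03
r = 71.16 / √(38 × 466.03) = 71.16 / 133.0757 ≈ 0.5347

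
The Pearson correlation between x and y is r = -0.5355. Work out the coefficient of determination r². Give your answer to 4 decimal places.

0.2868

r² = (-0.5355)² = 0.2868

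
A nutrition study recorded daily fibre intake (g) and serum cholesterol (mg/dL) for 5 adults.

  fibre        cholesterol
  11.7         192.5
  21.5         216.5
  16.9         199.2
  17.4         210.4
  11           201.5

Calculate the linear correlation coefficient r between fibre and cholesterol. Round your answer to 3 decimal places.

0.820

n = 5, Σx = 78.5, Σy = 1020.1, Σx² = 1308.51, Σy² = 208479.55, Σxy = 16150.94
nΣxy − ΣxΣy = 80754.7 − 80077.85 = 676.85
nΣx² − (Σx)² = 6542.55 − 6162.25 = 380.3; nΣy² − (Σy)² = 1042397.75 − 1040604.01 = 1793.74
r = 676.85 / √(380.3 × 1793.74) = 676.85 / 825.9294 ≈ 0.820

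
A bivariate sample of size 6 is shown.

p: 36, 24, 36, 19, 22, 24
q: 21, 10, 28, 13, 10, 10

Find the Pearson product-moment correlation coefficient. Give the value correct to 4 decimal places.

0.8781

n = 6, Σp = 161, Σq = 92, Σp² = 4589, Σq² = 1694, Σpq = 2711
nΣpq − ΣpΣq = 16266 − 14812 = 1454
nΣp² − (Σp)² = 27534 − 25921 = 1613; nΣq² − (Σq)² = 10164 − 8464 = 1700
r = 1454 / √(1613 × 1700) = 1454 / 1655.9287 ≈ 0.8781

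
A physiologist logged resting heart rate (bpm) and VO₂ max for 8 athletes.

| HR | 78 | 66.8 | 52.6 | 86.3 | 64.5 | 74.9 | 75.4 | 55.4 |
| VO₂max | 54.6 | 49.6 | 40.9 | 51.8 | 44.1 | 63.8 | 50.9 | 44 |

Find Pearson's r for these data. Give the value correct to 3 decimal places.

0.711

n = 8, Σx = 553.9, Σy = 399.7, Σx² = 39285.27, Σy² = 20339.43, Σxy = 28092.29
nΣxy − ΣxΣy = 224738.32 − 221393.83 = 3344.49
nΣx² − (Σx)² = 314282.16 − 306805.21 = 7476.95; nΣy² − (Σy)² = 162715.44 − 159760.09 = 2955.35
r = 3344.49 / √(7476.95 × 2955.35) = 3344.49 / 4700.7451 ≈ 0.711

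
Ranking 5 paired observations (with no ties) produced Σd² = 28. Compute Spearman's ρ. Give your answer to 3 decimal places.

ρ = 1 − 6Σd² / [n(n²−1)] = 1 − 6×28 / (5×24)
  = 1 − 168/120 = 1 − 1.4000 ≈ -0.400

-0.400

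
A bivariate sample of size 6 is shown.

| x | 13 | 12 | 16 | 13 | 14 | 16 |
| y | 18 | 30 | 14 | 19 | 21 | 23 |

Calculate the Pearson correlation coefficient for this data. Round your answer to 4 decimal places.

n = 6, Σx = 84, Σy = 125, Σx² = 1190, Σy² = 2751, Σxy = 1727
nΣxy − ΣxΣy = 10362 − 10500 = -138
nΣx² − (Σx)² = 7140 − 7056 = 84; nΣy² − (Σy)² = 16506 − 15625 = 881
r = -138 / √(84 × 881) = -138 / 272.0368 ≈ -0.5073

-0.5073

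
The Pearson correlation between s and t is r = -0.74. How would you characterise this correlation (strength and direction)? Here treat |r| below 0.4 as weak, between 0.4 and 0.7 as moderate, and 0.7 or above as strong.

r = -0.74 < 0 so the relationship is negative.
|r| = 0.74, which falls in the strong range.

strong negative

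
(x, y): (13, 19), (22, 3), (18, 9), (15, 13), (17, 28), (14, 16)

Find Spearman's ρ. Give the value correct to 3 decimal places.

Rank x: 1, 6, 5, 3, 4, 2
Rank y: 5, 1, 2, 3, 6, 4
d = rank(x) − rank(y): -4, 5, 3, 0, -2, -2; Σd² = 58
ρ = 1 − 6Σd² / [n(n²−1)] = 1 − 6×58 / (6×35) = 1 − 348/210 ≈ -0.657

-0.657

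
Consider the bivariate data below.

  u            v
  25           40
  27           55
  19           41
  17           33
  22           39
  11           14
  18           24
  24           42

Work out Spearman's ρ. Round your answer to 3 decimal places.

0.857

Rank u: 7, 8, 4, 2, 5, 1, 3, 6
Rank v: 5, 8, 6, 3, 4, 1, 2, 7
d = rank(u) − rank(v): 2, 0, -2, -1, 1, 0, 1, -1; Σd² = 12
ρ = 1 − 6Σd² / [n(n²−1)] = 1 − 6×12 / (8×63) = 1 − 72/504 ≈ 0.857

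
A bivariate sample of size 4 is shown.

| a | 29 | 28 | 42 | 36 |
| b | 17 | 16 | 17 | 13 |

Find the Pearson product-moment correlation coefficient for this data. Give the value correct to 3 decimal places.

n = 4, Σa = 135, Σb = 63, Σa² = 4685, Σb² = 1003, Σab = 2123
nΣab − ΣaΣb = 8492 − 8505 = -13
nΣa² − (Σa)² = 18740 − 18225 = 515; nΣb² − (Σb)² = 4012 − 3969 = 43
r = -13 / √(515 × 43) = -13 / 148.8120 ≈ -0.087

-0.087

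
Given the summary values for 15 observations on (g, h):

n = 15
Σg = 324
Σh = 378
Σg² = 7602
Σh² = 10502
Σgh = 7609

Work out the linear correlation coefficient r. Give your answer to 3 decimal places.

-0.724

r = (nΣgh − ΣgΣh) / √[(nΣg² − (Σg)²)(nΣh² − (Σh)²)]
Numerator: 15×7609 − 324×378 = -8337
Denominator: √[(114030 − 104976)(157530 − 142884)] = √[9054 × 14646] = 11515.4194
r = -8337 / 11515.4194 ≈ -0.724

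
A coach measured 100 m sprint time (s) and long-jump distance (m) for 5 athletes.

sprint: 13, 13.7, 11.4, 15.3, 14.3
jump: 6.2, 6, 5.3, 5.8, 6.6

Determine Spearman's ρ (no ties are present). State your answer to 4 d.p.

Rank sprint: 2, 3, 1, 5, 4
Rank jump: 4, 3, 1, 2, 5
d = rank(sprint) − rank(jump): -2, 0, 0, 3, -1; Σd² = 14
ρ = 1 − 6Σd² / [n(n²−1)] = 1 − 6×14 / (5×24) = 1 − 84/120 ≈ 0.3000

0.3000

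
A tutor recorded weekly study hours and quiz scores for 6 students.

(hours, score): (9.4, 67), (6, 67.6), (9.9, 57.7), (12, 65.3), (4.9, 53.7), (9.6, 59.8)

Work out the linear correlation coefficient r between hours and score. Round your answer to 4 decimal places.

0.3147

n = 6, Σx = 51.8, Σy = 371.1, Σx² = 482.54, Σy² = 23111.87, Σxy = 3227.44
nΣxy − ΣxΣy = 19364.64 − 19222.98 = 141.66
nΣx² − (Σx)² = 2895.24 − 2683.24 = 212; nΣy² − (Σy)² = 138671.22 − 137715.21 = 956.01
r = 141.66 / √(212 × 956.01) = 141.66 / 450.1934 ≈ 0.3147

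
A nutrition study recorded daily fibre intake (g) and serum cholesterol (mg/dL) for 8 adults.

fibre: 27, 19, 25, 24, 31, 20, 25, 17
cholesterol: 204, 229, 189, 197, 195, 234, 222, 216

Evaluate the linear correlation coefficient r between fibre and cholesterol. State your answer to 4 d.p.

-0.6681

n = 8, Σx = 188, Σy = 1686, Σx² = 4566, Σy² = 357308, Σxy = 39259
nΣxy − ΣxΣy = 314072 − 316968 = -2896
nΣx² − (Σx)² = 36528 − 35344 = 1184; nΣy² − (Σy)² = 2858464 − 2842596 = 15868
r = -2896 / √(1184 × 15868) = -2896 / 4334.4794 ≈ -0.6681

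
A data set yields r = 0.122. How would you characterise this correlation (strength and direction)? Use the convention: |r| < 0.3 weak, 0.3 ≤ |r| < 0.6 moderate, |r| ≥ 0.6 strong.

weak positive

r = 0.122 > 0 so the relationship is positive.
|r| = 0.122, which falls in the weak range.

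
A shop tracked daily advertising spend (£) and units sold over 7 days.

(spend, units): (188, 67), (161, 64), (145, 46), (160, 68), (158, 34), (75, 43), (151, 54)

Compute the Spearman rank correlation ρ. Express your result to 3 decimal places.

Rank spend: 7, 6, 2, 5, 4, 1, 3
Rank units: 6, 5, 3, 7, 1, 2, 4
d = rank(spend) − rank(units): 1, 1, -1, -2, 3, -1, -1; Σd² = 18
ρ = 1 − 6Σd² / [n(n²−1)] = 1 − 6×18 / (7×48) = 1 − 108/336 ≈ 0.679

0.679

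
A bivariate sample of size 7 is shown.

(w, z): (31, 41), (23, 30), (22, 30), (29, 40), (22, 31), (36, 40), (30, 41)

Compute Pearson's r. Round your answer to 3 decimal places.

0.893

n = 7, Σw = 193, Σz = 253, Σw² = 5495, Σz² = 9323, Σwz = 7133
nΣwz − ΣwΣz = 49931 − 48829 = 1102
nΣw² − (Σw)² = 38465 − 37249 = 1216; nΣz² − (Σz)² = 65261 − 64009 = 1252
r = 1102 / √(1216 × 1252) = 1102 / 1233.8687 ≈ 0.893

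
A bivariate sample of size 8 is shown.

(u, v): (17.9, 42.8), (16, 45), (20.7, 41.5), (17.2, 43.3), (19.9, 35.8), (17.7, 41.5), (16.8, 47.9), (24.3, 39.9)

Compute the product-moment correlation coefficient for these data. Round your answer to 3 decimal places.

-0.617

n = 8, Σu = 150.5, Σv = 337.7, Σu² = 2882.77, Σv² = 14344.29, Σuv = 6311.19
nΣuv − ΣuΣv = 50489.52 − 50823.85 = -334.33
nΣu² − (Σu)² = 23062.16 − 22650.25 = 411.91; nΣv² − (Σv)² = 114754.32 − 114041.29 = 713.03
r = -334.33 / √(411.91 × 713.03) = -334.33 / 541.9448 ≈ -0.617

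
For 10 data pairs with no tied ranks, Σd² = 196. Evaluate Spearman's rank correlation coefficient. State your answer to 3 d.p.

ρ = 1 − 6Σd² / [n(n²−1)] = 1 − 6×196 / (10×99)
  = 1 − 1176/990 = 1 − 1.1879 ≈ -0.188

-0.188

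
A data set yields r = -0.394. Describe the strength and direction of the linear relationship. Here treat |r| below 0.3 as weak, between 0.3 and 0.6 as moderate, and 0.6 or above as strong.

moderate negative

r = -0.394 < 0 so the relationship is negative.
|r| = 0.394, which falls in the moderate range.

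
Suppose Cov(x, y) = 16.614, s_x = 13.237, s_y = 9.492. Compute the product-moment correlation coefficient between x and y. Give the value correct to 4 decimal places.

0.1322

r = Cov(x,y) / (s_x · s_y) = 16.614 / (13.237 × 9.492)
  = 16.614 / 125.6456 ≈ 0.1322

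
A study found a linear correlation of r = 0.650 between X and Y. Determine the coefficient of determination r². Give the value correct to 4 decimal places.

r² = (0.650)² = 0.4225

0.4225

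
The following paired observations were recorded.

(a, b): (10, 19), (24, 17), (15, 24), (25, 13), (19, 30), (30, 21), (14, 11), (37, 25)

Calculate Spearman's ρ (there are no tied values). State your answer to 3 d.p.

Rank a: 1, 5, 3, 6, 4, 7, 2, 8
Rank b: 4, 3, 6, 2, 8, 5, 1, 7
d = rank(a) − rank(b): -3, 2, -3, 4, -4, 2, 1, 1; Σd² = 60
ρ = 1 − 6Σd² / [n(n²−1)] = 1 − 6×60 / (8×63) = 1 − 360/504 ≈ 0.286

0.286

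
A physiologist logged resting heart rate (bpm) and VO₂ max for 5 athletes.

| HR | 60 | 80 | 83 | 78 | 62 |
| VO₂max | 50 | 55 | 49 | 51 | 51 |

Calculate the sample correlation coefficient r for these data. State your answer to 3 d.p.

0.218

n = 5, Σx = 363, Σy = 256, Σx² = 26817, Σy² = 13128, Σxy = 18607
nΣxy − ΣxΣy = 93035 − 92928 = 107
nΣx² − (Σx)² = 134085 − 131769 = 2316; nΣy² − (Σy)² = 65640 − 65536 = 104
r = 107 / √(2316 × 104) = 107 / 490.7790 ≈ 0.218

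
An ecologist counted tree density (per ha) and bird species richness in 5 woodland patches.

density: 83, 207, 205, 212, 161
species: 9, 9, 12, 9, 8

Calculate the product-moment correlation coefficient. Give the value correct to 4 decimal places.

0.3222

n = 5, Σx = 868, Σy = 47, Σx² = 162628, Σy² = 451, Σxy = 8266
nΣxy − ΣxΣy = 41330 − 40796 = 534
nΣx² − (Σx)² = 813140 − 753424 = 59716; nΣy² − (Σy)² = 2255 − 2209 = 46
r = 534 / √(59716 × 46) = 534 / 1657.3883 ≈ 0.3222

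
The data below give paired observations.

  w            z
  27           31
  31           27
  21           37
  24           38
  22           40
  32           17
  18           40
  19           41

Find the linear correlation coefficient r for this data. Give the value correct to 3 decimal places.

-0.921

n = 8, Σw = 194, Σz = 271, Σw² = 4900, Σz² = 9673, Σwz = 6286
nΣwz − ΣwΣz = 50288 − 52574 = -2286
nΣw² − (Σw)² = 39200 − 37636 = 1564; nΣz² − (Σz)² = 77384 − 73441 = 3943
r = -2286 / √(1564 × 3943) = -2286 / 2483.3147 ≈ -0.921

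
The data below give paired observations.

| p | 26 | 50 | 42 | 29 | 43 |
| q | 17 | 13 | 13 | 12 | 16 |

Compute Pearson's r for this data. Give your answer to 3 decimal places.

n = 5, Σp = 190, Σq = 71, Σp² = 7630, Σq² = 1027, Σpq = 2674
nΣpq − ΣpΣq = 13370 − 13490 = -120
nΣp² − (Σp)² = 38150 − 36100 = 2050; nΣq² − (Σq)² = 5135 − 5041 = 94
r = -120 / √(2050 × 94) = -120 / 438.9761 ≈ -0.273

-0.273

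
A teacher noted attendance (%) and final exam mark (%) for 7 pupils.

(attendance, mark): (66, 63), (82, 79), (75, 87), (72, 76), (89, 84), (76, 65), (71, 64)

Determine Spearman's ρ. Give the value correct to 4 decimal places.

Rank attendance: 1, 6, 4, 3, 7, 5, 2
Rank mark: 1, 5, 7, 4, 6, 3, 2
d = rank(attendance) − rank(mark): 0, 1, -3, -1, 1, 2, 0; Σd² = 16
ρ = 1 − 6Σd² / [n(n²−1)] = 1 − 6×16 / (7×48) = 1 − 96/336 ≈ 0.7143

0.7143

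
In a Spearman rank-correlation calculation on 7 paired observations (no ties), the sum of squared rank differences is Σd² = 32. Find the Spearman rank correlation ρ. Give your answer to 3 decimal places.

ρ = 1 − 6Σd² / [n(n²−1)] = 1 − 6×32 / (7×48)
  = 1 − 192/336 = 1 − 0.5714 ≈ 0.429

0.429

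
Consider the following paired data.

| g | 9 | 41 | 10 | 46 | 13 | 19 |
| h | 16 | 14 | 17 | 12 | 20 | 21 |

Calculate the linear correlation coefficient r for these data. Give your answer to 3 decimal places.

-0.714

n = 6, Σg = 138, Σh = 100, Σg² = 4508, Σh² = 1726, Σgh = 2099
nΣgh − ΣgΣh = 12594 − 13800 = -1206
nΣg² − (Σg)² = 27048 − 19044 = 8004; nΣh² − (Σh)² = 10356 − 10000 = 356
r = -1206 / √(8004 × 356) = -1206 / 1688.0237 ≈ -0.714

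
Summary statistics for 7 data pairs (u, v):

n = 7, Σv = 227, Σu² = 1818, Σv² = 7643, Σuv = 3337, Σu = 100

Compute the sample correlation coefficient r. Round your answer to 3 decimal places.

0.284

r = (nΣuv − ΣuΣv) / √[(nΣu² − (Σu)²)(nΣv² − (Σv)²)]
Numerator: 7×3337 − 100×227 = 659
Denominator: √[(12726 − 10000)(53501 − 51529)] = √[2726 × 1972] = 2318.5495
r = 659 / 2318.5495 ≈ 0.284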